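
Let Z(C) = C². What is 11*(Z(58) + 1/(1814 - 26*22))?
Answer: 45958979/1242 ≈ 37004.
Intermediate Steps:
11*(Z(58) + 1/(1814 - 26*22)) = 11*(58² + 1/(1814 - 26*22)) = 11*(3364 + 1/(1814 - 572)) = 11*(3364 + 1/1242) = 11*(4178089/1242) = 45958979/1242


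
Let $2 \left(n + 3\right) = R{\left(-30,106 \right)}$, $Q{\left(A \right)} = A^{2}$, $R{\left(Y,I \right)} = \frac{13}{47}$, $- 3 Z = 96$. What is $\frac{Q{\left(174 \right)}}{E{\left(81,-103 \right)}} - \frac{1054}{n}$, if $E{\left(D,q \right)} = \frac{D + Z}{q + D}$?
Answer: $- \frac{174318644}{13181} \approx -13225.0$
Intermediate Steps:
$Z = -32$ ($Z = \left(- \frac{1}{3}\right) 96 = -32$)
$E{\left(D,q \right)} = \frac{-32 + D}{D + q}$ ($E{\left(D,q \right)} = \frac{D - 32}{q + D} = \frac{-32 + D}{D + q}$)
$R{\left(Y,I \right)} = \frac{13}{47}$ ($R{\left(Y,I \right)} = 13 \cdot \frac{1}{47} = \frac{13}{47}$)
$n = - \frac{269}{94}$ ($n = -3 + \frac{1}{2} \cdot \frac{13}{47} = -3 + \frac{13}{94} = - \frac{269}{94} \approx -2.8617$)
$\frac{Q{\left(174 \right)}}{E{\left(81,-103 \right)}} - \frac{1054}{n} = \frac{174^{2}}{\frac{1}{81 - 103} \left(-32 + 81\right)} - \frac{1054}{- \frac{269}{94}} = \frac{30276}{\frac{1}{-22} \cdot 49} - - \frac{99076}{269} = \frac{30276}{\left(- \frac{1}{22}\right) 49} + \frac{99076}{269} = \frac{30276}{- \frac{49}{22}} + \frac{99076}{269} = 30276 \left(- \frac{22}{49}\right) + \frac{99076}{269} = - \frac{666072}{49} + \frac{99076}{269} = - \frac{174318644}{13181}$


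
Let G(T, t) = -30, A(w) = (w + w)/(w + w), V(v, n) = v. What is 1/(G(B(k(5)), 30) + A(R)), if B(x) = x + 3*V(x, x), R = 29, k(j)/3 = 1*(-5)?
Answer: -1/29 ≈ -0.034483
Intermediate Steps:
k(j) = -15 (k(j) = 3*(1*(-5)) = 3*(-5) = -15)
A(w) = 1 (A(w) = (2*w)/((2*w)) = (2*w)*(1/(2*w)) = 1)
B(x) = 4*x (B(x) = x + 3*x = 4*x)
1/(G(B(k(5)), 30) + A(R)) = 1/(-30 + 1) = 1/(-29) = -1/29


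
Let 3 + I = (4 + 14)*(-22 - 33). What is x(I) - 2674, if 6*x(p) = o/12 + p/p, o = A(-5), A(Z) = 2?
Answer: -96257/36 ≈ -2673.8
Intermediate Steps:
o = 2
I = -993 (I = -3 + (4 + 14)*(-22 - 33) = -3 + 18*(-55) = -3 - 990 = -993)
x(p) = 7/36 (x(p) = (2/12 + p/p)/6 = (2*(1/12) + 1)/6 = (⅙ + 1)/6 = (⅙)*(7/6) = 7/36)
x(I) - 2674 = 7/36 - 2674 = -96257/36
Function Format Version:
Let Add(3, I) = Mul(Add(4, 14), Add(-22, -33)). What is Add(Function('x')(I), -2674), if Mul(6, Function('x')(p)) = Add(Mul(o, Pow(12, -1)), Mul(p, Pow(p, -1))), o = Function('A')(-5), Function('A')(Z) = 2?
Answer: Rational(-96257, 36) ≈ -2673.8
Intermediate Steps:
o = 2
I = -993 (I = Add(-3, Mul(Add(4, 14), Add(-22, -33))) = Add(-3, Mul(18, -55)) = Add(-3, -990) = -993)
Function('x')(p) = Rational(7, 36) (Function('x')(p) = Mul(Rational(1, 6), Add(Mul(2, Pow(12, -1)), Mul(p, Pow(p, -1)))) = Mul(Rational(1, 6), Add(Mul(2, Rational(1, 12)), 1)) = Mul(Rational(1, 6), Add(Rational(1, 6), 1)) = Mul(Rational(1, 6), Rational(7, 6)) = Rational(7, 36))
Add(Function('x')(I), -2674) = Add(Rational(7, 36), -2674) = Rational(-96257, 36)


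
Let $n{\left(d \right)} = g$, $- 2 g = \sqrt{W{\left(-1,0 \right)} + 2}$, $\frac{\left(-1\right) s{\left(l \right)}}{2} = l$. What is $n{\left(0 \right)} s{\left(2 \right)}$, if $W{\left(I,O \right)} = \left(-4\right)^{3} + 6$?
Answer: $4 i \sqrt{14} \approx 14.967 i$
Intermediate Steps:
$s{\left(l \right)} = - 2 l$
$W{\left(I,O \right)} = -58$ ($W{\left(I,O \right)} = -64 + 6 = -58$)
$g = - i \sqrt{14}$ ($g = - \frac{\sqrt{-58 + 2}}{2} = - \frac{\sqrt{-56}}{2} = - \frac{2 i \sqrt{14}}{2} = - i \sqrt{14} \approx - 3.7417 i$)
$n{\left(d \right)} = - i \sqrt{14}$
$n{\left(0 \right)} s{\left(2 \right)} = - i \sqrt{14} \left(\left(-2\right) 2\right) = - i \sqrt{14} \left(-4\right) = 4 i \sqrt{14}$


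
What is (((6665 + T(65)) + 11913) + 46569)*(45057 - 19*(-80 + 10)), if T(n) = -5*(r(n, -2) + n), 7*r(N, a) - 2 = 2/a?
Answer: 21048054863/7 ≈ 3.0069e+9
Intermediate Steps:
r(N, a) = 2/7 + 2/(7*a) (r(N, a) = 2/7 + (2/a)/7 = 2/7 + 2/(7*a))
T(n) = -5/7 - 5*n (T(n) = -5*((2/7)*(1 - 2)/(-2) + n) = -5*((2/7)*(-½)*(-1) + n) = -5*(⅐ + n) = -5/7 - 5*n)
(((6665 + T(65)) + 11913) + 46569)*(45057 - 19*(-80 + 10)) = (((6665 + (-5/7 - 5*65)) + 11913) + 46569)*(45057 - 19*(-80 + 10)) = (((6665 + (-5/7 - 325)) + 11913) + 46569)*(45057 - 19*(-70)) = (((6665 - 2280/7) + 11913) + 46569)*(45057 + 1330) = ((44375/7 + 11913) + 46569)*46387 = (127766/7 + 46569)*46387 = (453749/7)*46387 = 21048054863/7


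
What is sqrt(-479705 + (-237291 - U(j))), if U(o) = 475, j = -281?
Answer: 3*I*sqrt(79719) ≈ 847.04*I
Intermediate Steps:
sqrt(-479705 + (-237291 - U(j))) = sqrt(-479705 + (-237291 - 1*475)) = sqrt(-479705 + (-237291 - 475)) = sqrt(-479705 - 237766) = sqrt(-717471) = 3*I*sqrt(79719)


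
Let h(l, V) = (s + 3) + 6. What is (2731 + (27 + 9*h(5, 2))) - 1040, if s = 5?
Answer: 1844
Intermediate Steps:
h(l, V) = 14 (h(l, V) = (5 + 3) + 6 = 8 + 6 = 14)
(2731 + (27 + 9*h(5, 2))) - 1040 = (2731 + (27 + 9*14)) - 1040 = (2731 + (27 + 126)) - 1040 = (2731 + 153) - 1040 = 2884 - 1040 = 1844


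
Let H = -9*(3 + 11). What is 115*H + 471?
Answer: -14019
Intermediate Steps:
H = -126 (H = -9*14 = -126)
115*H + 471 = 115*(-126) + 471 = -14490 + 471 = -14019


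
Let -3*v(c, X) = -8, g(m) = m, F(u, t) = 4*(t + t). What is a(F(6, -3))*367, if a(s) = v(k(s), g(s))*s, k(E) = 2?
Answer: -23488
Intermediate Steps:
F(u, t) = 8*t (F(u, t) = 4*(2*t) = 8*t)
v(c, X) = 8/3 (v(c, X) = -⅓*(-8) = 8/3)
a(s) = 8*s/3
a(F(6, -3))*367 = (8*(8*(-3))/3)*367 = ((8/3)*(-24))*367 = -64*367 = -23488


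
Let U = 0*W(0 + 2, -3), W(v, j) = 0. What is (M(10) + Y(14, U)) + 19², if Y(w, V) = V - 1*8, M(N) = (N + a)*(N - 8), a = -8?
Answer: 357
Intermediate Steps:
M(N) = (-8 + N)² (M(N) = (N - 8)*(N - 8) = (-8 + N)*(-8 + N) = (-8 + N)²)
U = 0 (U = 0*0 = 0)
Y(w, V) = -8 + V (Y(w, V) = V - 8 = -8 + V)
(M(10) + Y(14, U)) + 19² = ((64 + 10² - 16*10) + (-8 + 0)) + 19² = ((64 + 100 - 160) - 8) + 361 = (4 - 8) + 361 = -4 + 361 = 357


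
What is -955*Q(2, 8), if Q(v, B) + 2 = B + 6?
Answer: -11460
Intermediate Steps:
Q(v, B) = 4 + B (Q(v, B) = -2 + (B + 6) = -2 + (6 + B) = 4 + B)
-955*Q(2, 8) = -955*(4 + 8) = -955*12 = -11460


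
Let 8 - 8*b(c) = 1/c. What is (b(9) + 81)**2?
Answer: 34845409/5184 ≈ 6721.7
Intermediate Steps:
b(c) = 1 - 1/(8*c)
(b(9) + 81)**2 = ((-1/8 + 9)/9 + 81)**2 = ((1/9)*(71/8) + 81)**2 = (71/72 + 81)**2 = (5903/72)**2 = 34845409/5184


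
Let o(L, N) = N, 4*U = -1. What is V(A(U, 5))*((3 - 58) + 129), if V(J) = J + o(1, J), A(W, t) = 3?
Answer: 444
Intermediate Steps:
U = -¼ (U = (¼)*(-1) = -¼ ≈ -0.25000)
V(J) = 2*J (V(J) = J + J = 2*J)
V(A(U, 5))*((3 - 58) + 129) = (2*3)*((3 - 58) + 129) = 6*(-55 + 129) = 6*74 = 444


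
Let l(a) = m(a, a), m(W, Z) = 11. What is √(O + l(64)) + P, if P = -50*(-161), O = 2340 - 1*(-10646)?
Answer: 8050 + √12997 ≈ 8164.0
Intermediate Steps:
O = 12986 (O = 2340 + 10646 = 12986)
l(a) = 11
P = 8050
√(O + l(64)) + P = √(12986 + 11) + 8050 = √12997 + 8050 = 8050 + √12997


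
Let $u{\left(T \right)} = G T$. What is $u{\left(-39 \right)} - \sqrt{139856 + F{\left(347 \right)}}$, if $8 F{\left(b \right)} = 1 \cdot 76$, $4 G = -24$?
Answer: $234 - \frac{\sqrt{559462}}{2} \approx -139.99$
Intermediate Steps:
$G = -6$ ($G = \frac{1}{4} \left(-24\right) = -6$)
$u{\left(T \right)} = - 6 T$
$F{\left(b \right)} = \frac{19}{2}$ ($F{\left(b \right)} = \frac{1 \cdot 76}{8} = \frac{1}{8} \cdot 76 = \frac{19}{2}$)
$u{\left(-39 \right)} - \sqrt{139856 + F{\left(347 \right)}} = \left(-6\right) \left(-39\right) - \sqrt{139856 + \frac{19}{2}} = 234 - \sqrt{\frac{279731}{2}} = 234 - \frac{\sqrt{559462}}{2}$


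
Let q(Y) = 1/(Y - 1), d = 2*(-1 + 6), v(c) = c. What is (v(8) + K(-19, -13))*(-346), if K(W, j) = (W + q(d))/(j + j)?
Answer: -353266/117 ≈ -3019.4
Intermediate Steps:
d = 10 (d = 2*5 = 10)
q(Y) = 1/(-1 + Y)
K(W, j) = (⅑ + W)/(2*j) (K(W, j) = (W + 1/(-1 + 10))/(j + j) = (W + 1/9)/((2*j)) = (W + ⅑)*(1/(2*j)) = (⅑ + W)*(1/(2*j)) = (⅑ + W)/(2*j))
(v(8) + K(-19, -13))*(-346) = (8 + (1/18)*(1 + 9*(-19))/(-13))*(-346) = (8 + (1/18)*(-1/13)*(1 - 171))*(-346) = (8 + (1/18)*(-1/13)*(-170))*(-346) = (8 + 85/117)*(-346) = (1021/117)*(-346) = -353266/117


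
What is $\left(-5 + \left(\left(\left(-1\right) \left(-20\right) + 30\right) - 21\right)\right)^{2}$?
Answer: $576$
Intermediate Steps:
$\left(-5 + \left(\left(\left(-1\right) \left(-20\right) + 30\right) - 21\right)\right)^{2} = \left(-5 + \left(\left(20 + 30\right) - 21\right)\right)^{2} = \left(-5 + \left(50 - 21\right)\right)^{2} = \left(-5 + 29\right)^{2} = 24^{2} = 576$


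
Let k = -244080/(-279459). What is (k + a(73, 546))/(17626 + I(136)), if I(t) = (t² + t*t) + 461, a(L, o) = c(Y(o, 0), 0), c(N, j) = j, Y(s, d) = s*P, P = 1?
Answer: 27120/1710258029 ≈ 1.5857e-5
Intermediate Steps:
Y(s, d) = s (Y(s, d) = s*1 = s)
a(L, o) = 0
k = 27120/31051 (k = -244080*(-1/279459) = 27120/31051 ≈ 0.87340)
I(t) = 461 + 2*t² (I(t) = (t² + t²) + 461 = 2*t² + 461 = 461 + 2*t²)
(k + a(73, 546))/(17626 + I(136)) = (27120/31051 + 0)/(17626 + (461 + 2*136²)) = 27120/(31051*(17626 + (461 + 2*18496))) = 27120/(31051*(17626 + (461 + 36992))) = 27120/(31051*(17626 + 37453)) = (27120/31051)/55079 = (27120/31051)*(1/55079) = 27120/1710258029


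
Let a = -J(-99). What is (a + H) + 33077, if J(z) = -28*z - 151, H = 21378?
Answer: 51834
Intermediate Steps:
J(z) = -151 - 28*z
a = -2621 (a = -(-151 - 28*(-99)) = -(-151 + 2772) = -1*2621 = -2621)
(a + H) + 33077 = (-2621 + 21378) + 33077 = 18757 + 33077 = 51834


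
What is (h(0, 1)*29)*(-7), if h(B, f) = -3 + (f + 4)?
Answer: -406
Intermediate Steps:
h(B, f) = 1 + f (h(B, f) = -3 + (4 + f) = 1 + f)
(h(0, 1)*29)*(-7) = ((1 + 1)*29)*(-7) = (2*29)*(-7) = 58*(-7) = -406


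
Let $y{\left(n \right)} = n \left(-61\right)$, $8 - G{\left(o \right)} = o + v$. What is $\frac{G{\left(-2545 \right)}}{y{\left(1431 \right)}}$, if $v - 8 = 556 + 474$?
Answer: $- \frac{505}{29097} \approx -0.017356$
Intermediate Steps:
$v = 1038$ ($v = 8 + \left(556 + 474\right) = 8 + 1030 = 1038$)
$G{\left(o \right)} = -1030 - o$ ($G{\left(o \right)} = 8 - \left(o + 1038\right) = 8 - \left(1038 + o\right) = -1030 - o$)
$y{\left(n \right)} = - 61 n$
$\frac{G{\left(-2545 \right)}}{y{\left(1431 \right)}} = \frac{-1030 - -2545}{\left(-61\right) 1431} = \frac{-1030 + 2545}{-87291} = 1515 \left(- \frac{1}{87291}\right) = - \frac{505}{29097}$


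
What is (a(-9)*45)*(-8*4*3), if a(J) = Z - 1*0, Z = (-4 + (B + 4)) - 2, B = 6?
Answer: -17280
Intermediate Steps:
Z = 4 (Z = (-4 + (6 + 4)) - 2 = (-4 + 10) - 2 = 6 - 2 = 4)
a(J) = 4 (a(J) = 4 - 1*0 = 4 + 0 = 4)
(a(-9)*45)*(-8*4*3) = (4*45)*(-8*4*3) = 180*(-4*8*3) = 180*(-32*3) = 180*(-96) = -17280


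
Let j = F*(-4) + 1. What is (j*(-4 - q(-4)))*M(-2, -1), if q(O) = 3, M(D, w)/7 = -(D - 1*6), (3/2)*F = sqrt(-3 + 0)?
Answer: -392 + 3136*I*sqrt(3)/3 ≈ -392.0 + 1810.6*I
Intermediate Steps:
F = 2*I*sqrt(3)/3 (F = 2*sqrt(-3 + 0)/3 = 2*sqrt(-3)/3 = 2*(I*sqrt(3))/3 = 2*I*sqrt(3)/3 ≈ 1.1547*I)
M(D, w) = 42 - 7*D (M(D, w) = 7*(-(D - 1*6)) = 7*(-(D - 6)) = 7*(-(-6 + D)) = 7*(6 - D) = 42 - 7*D)
j = 1 - 8*I*sqrt(3)/3 (j = (2*I*sqrt(3)/3)*(-4) + 1 = -8*I*sqrt(3)/3 + 1 = 1 - 8*I*sqrt(3)/3 ≈ 1.0 - 4.6188*I)
(j*(-4 - q(-4)))*M(-2, -1) = ((1 - 8*I*sqrt(3)/3)*(-4 - 1*3))*(42 - 7*(-2)) = ((1 - 8*I*sqrt(3)/3)*(-4 - 3))*(42 + 14) = ((1 - 8*I*sqrt(3)/3)*(-7))*56 = (-7 + 56*I*sqrt(3)/3)*56 = -392 + 3136*I*sqrt(3)/3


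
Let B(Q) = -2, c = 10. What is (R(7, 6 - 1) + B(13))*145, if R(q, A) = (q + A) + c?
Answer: 2900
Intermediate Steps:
R(q, A) = 10 + A + q (R(q, A) = (q + A) + 10 = (A + q) + 10 = 10 + A + q)
(R(7, 6 - 1) + B(13))*145 = ((10 + (6 - 1) + 7) - 2)*145 = ((10 + 5 + 7) - 2)*145 = (22 - 2)*145 = 20*145 = 2900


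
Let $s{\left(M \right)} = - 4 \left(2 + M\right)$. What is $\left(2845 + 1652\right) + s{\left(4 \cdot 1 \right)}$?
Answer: $4473$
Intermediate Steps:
$s{\left(M \right)} = -8 - 4 M$
$\left(2845 + 1652\right) + s{\left(4 \cdot 1 \right)} = \left(2845 + 1652\right) - \left(8 + 4 \cdot 4 \cdot 1\right) = 4497 - 24 = 4473$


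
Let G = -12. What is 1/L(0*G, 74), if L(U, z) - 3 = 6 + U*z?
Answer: ⅑ ≈ 0.11111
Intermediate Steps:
L(U, z) = 9 + U*z (L(U, z) = 3 + (6 + U*z) = 9 + U*z)
1/L(0*G, 74) = 1/(9 + (0*(-12))*74) = 1/(9 + 0*74) = 1/(9 + 0) = 1/9 = ⅑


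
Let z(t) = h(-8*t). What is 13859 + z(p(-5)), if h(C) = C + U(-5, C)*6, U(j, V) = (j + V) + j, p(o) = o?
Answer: 14079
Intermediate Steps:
U(j, V) = V + 2*j (U(j, V) = (V + j) + j = V + 2*j)
h(C) = -60 + 7*C (h(C) = C + (C + 2*(-5))*6 = C + (C - 10)*6 = C + (-10 + C)*6 = C + (-60 + 6*C) = -60 + 7*C)
z(t) = -60 - 56*t (z(t) = -60 + 7*(-8*t) = -60 - 56*t)
13859 + z(p(-5)) = 13859 + (-60 - 56*(-5)) = 13859 + (-60 + 280) = 13859 + 220 = 14079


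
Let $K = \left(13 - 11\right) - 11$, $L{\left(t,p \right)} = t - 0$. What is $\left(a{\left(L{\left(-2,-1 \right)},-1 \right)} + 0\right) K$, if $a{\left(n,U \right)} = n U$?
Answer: $-18$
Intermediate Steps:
$L{\left(t,p \right)} = t$ ($L{\left(t,p \right)} = t + 0 = t$)
$K = -9$ ($K = \left(13 - 11\right) - 11 = 2 - 11 = -9$)
$a{\left(n,U \right)} = U n$
$\left(a{\left(L{\left(-2,-1 \right)},-1 \right)} + 0\right) K = \left(\left(-1\right) \left(-2\right) + 0\right) \left(-9\right) = \left(2 + 0\right) \left(-9\right) = 2 \left(-9\right) = -18$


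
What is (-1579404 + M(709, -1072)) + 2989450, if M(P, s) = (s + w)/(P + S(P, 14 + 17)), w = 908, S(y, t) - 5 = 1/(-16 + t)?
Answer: 15103000246/10711 ≈ 1.4100e+6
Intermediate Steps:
S(y, t) = 5 + 1/(-16 + t)
M(P, s) = (908 + s)/(76/15 + P) (M(P, s) = (s + 908)/(P + (-79 + 5*(14 + 17))/(-16 + (14 + 17))) = (908 + s)/(P + (-79 + 5*31)/(-16 + 31)) = (908 + s)/(P + (-79 + 155)/15) = (908 + s)/(P + (1/15)*76) = (908 + s)/(P + 76/15) = (908 + s)/(76/15 + P))
(-1579404 + M(709, -1072)) + 2989450 = (-1579404 + 15*(908 - 1072)/(76 + 15*709)) + 2989450 = (-1579404 + 15*(-164)/(76 + 10635)) + 2989450 = (-1579404 + 15*(-164)/10711) + 2989450 = (-1579404 + 15*(1/10711)*(-164)) + 2989450 = (-1579404 - 2460/10711) + 2989450 = -16916998704/10711 + 2989450 = 15103000246/10711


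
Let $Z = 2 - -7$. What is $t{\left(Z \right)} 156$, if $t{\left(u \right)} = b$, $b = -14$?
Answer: $-2184$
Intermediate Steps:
$Z = 9$ ($Z = 2 + 7 = 9$)
$t{\left(u \right)} = -14$
$t{\left(Z \right)} 156 = \left(-14\right) 156 = -2184$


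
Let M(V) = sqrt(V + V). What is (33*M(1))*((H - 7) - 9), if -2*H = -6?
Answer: -429*sqrt(2) ≈ -606.70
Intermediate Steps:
H = 3 (H = -1/2*(-6) = 3)
M(V) = sqrt(2)*sqrt(V) (M(V) = sqrt(2*V) = sqrt(2)*sqrt(V))
(33*M(1))*((H - 7) - 9) = (33*(sqrt(2)*sqrt(1)))*((3 - 7) - 9) = (33*(sqrt(2)*1))*(-4 - 9) = (33*sqrt(2))*(-13) = -429*sqrt(2)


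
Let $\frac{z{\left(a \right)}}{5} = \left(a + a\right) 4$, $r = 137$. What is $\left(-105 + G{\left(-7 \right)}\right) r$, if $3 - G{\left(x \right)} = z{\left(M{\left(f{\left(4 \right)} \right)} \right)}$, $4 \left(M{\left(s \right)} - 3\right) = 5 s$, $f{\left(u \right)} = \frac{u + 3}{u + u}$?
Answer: $- \frac{145631}{4} \approx -36408.0$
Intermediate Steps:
$f{\left(u \right)} = \frac{3 + u}{2 u}$
$M{\left(s \right)} = 3 + \frac{5 s}{4}$
$z{\left(a \right)} = 40 a$ ($z{\left(a \right)} = 5 \left(a + a\right) 4 = 5 \cdot 2 a 4 = 5 \cdot 8 a = 40 a$)
$G{\left(x \right)} = - \frac{643}{4}$ ($G{\left(x \right)} = 3 - 40 \left(3 + \frac{5 \frac{3 + 4}{2 \cdot 4}}{4}\right) = 3 - 40 \left(3 + \frac{5 \cdot \frac{1}{2} \cdot \frac{1}{4} \cdot 7}{4}\right) = 3 - 40 \left(3 + \frac{5}{4} \cdot \frac{7}{8}\right) = 3 - 40 \left(3 + \frac{35}{32}\right) = 3 - 40 \cdot \frac{131}{32} = 3 - \frac{655}{4} = - \frac{643}{4}$)
$\left(-105 + G{\left(-7 \right)}\right) r = \left(-105 - \frac{643}{4}\right) 137 = \left(- \frac{1063}{4}\right) 137 = - \frac{145631}{4}$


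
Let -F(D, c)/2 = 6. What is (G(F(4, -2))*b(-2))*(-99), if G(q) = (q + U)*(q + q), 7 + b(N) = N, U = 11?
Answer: 21384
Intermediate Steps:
b(N) = -7 + N
F(D, c) = -12 (F(D, c) = -2*6 = -12)
G(q) = 2*q*(11 + q) (G(q) = (q + 11)*(q + q) = (11 + q)*(2*q) = 2*q*(11 + q))
(G(F(4, -2))*b(-2))*(-99) = ((2*(-12)*(11 - 12))*(-7 - 2))*(-99) = ((2*(-12)*(-1))*(-9))*(-99) = (24*(-9))*(-99) = -216*(-99) = 21384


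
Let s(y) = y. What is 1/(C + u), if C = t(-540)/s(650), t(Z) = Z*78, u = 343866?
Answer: 5/1719006 ≈ 2.9087e-6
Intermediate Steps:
t(Z) = 78*Z
C = -324/5 (C = (78*(-540))/650 = -42120*1/650 = -324/5 ≈ -64.800)
1/(C + u) = 1/(-324/5 + 343866) = 1/(1719006/5) = 5/1719006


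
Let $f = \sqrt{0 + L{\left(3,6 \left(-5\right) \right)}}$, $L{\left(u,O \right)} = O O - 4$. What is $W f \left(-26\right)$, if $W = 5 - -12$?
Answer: $- 3536 \sqrt{14} \approx -13231.0$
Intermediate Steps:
$W = 17$ ($W = 5 + 12 = 17$)
$L{\left(u,O \right)} = -4 + O^{2}$ ($L{\left(u,O \right)} = O^{2} - 4 = -4 + O^{2}$)
$f = 8 \sqrt{14}$ ($f = \sqrt{0 - \left(4 - \left(6 \left(-5\right)\right)^{2}\right)} = \sqrt{0 - \left(4 - \left(-30\right)^{2}\right)} = \sqrt{0 + \left(-4 + 900\right)} = \sqrt{0 + 896} = \sqrt{896} = 8 \sqrt{14} \approx 29.933$)
$W f \left(-26\right) = 17 \cdot 8 \sqrt{14} \left(-26\right) = 136 \sqrt{14} \left(-26\right) = - 3536 \sqrt{14}$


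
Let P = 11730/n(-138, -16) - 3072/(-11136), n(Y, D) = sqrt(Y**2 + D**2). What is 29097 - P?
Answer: 843805/29 - 1173*sqrt(193)/193 ≈ 29012.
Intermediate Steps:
n(Y, D) = sqrt(D**2 + Y**2)
P = 8/29 + 1173*sqrt(193)/193 (P = 11730/(sqrt((-16)**2 + (-138)**2)) - 3072/(-11136) = 11730/(sqrt(256 + 19044)) - 3072*(-1/11136) = 11730/(sqrt(19300)) + 8/29 = 11730/((10*sqrt(193))) + 8/29 = 11730*(sqrt(193)/1930) + 8/29 = 1173*sqrt(193)/193 + 8/29 = 8/29 + 1173*sqrt(193)/193 ≈ 84.710)
29097 - P = 29097 - (8/29 + 1173*sqrt(193)/193) = 29097 + (-8/29 - 1173*sqrt(193)/193) = 843805/29 - 1173*sqrt(193)/193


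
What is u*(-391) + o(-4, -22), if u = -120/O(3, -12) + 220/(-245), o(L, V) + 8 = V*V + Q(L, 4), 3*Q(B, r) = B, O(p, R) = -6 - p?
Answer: -644972/147 ≈ -4387.6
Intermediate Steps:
Q(B, r) = B/3
o(L, V) = -8 + V² + L/3 (o(L, V) = -8 + (V*V + L/3) = -8 + (V² + L/3) = -8 + V² + L/3)
u = 1828/147 (u = -120/(-6 - 1*3) + 220/(-245) = -120/(-6 - 3) + 220*(-1/245) = -120/(-9) - 44/49 = -120*(-⅑) - 44/49 = 40/3 - 44/49 = 1828/147 ≈ 12.435)
u*(-391) + o(-4, -22) = (1828/147)*(-391) + (-8 + (-22)² + (⅓)*(-4)) = -714748/147 + (-8 + 484 - 4/3) = -714748/147 + 1424/3 = -644972/147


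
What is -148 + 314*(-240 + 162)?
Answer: -24640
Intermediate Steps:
-148 + 314*(-240 + 162) = -148 + 314*(-78) = -148 - 24492 = -24640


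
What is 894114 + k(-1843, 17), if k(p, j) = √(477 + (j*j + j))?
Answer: 894114 + 3*√87 ≈ 8.9414e+5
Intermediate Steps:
k(p, j) = √(477 + j + j²) (k(p, j) = √(477 + (j² + j)) = √(477 + (j + j²)) = √(477 + j + j²))
894114 + k(-1843, 17) = 894114 + √(477 + 17 + 17²) = 894114 + √(477 + 17 + 289) = 894114 + √783 = 894114 + 3*√87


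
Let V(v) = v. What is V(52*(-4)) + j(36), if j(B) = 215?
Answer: 7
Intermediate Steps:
V(52*(-4)) + j(36) = 52*(-4) + 215 = -208 + 215 = 7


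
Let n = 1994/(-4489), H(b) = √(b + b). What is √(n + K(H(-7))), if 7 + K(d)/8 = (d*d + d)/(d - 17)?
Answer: √2*√((1902329 - 108733*I*√14)/(-17 + I*√14))/67 ≈ 0.021 - 7.0563*I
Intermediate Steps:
H(b) = √2*√b (H(b) = √(2*b) = √2*√b)
K(d) = -56 + 8*(d + d²)/(-17 + d) (K(d) = -56 + 8*((d*d + d)/(d - 17)) = -56 + 8*((d² + d)/(-17 + d)) = -56 + 8*((d + d²)/(-17 + d)) = -56 + 8*(d + d²)/(-17 + d))
n = -1994/4489 (n = 1994*(-1/4489) = -1994/4489 ≈ -0.44420)
√(n + K(H(-7))) = √(-1994/4489 + 8*(119 + (√2*√(-7))² - 6*√2*√(-7))/(-17 + √2*√(-7))) = √(-1994/4489 + 8*(119 + (√2*(I*√7))² - 6*√2*I*√7)/(-17 + √2*(I*√7))) = √(-1994/4489 + 8*(119 + (I*√14)² - 6*I*√14)/(-17 + I*√14)) = √(-1994/4489 + 8*(119 - 14 - 6*I*√14)/(-17 + I*√14)) = √(-1994/4489 + 8*(105 - 6*I*√14)/(-17 + I*√14))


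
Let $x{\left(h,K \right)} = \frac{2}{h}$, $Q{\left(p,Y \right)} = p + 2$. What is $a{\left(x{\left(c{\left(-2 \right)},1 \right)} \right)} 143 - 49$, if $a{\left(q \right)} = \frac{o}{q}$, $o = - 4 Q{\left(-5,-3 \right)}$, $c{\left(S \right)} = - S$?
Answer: $1667$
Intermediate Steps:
$Q{\left(p,Y \right)} = 2 + p$
$o = 12$ ($o = - 4 \left(2 - 5\right) = \left(-4\right) \left(-3\right) = 12$)
$a{\left(q \right)} = \frac{12}{q}$
$a{\left(x{\left(c{\left(-2 \right)},1 \right)} \right)} 143 - 49 = \frac{12}{2 \frac{1}{\left(-1\right) \left(-2\right)}} 143 - 49 = \frac{12}{2 \cdot \frac{1}{2}} \cdot 143 - 49 = \frac{12}{1} \cdot 143 - 49 = 12 \cdot 1 \cdot 143 - 49 = 12 \cdot 143 - 49 = 1716 - 49 = 1667$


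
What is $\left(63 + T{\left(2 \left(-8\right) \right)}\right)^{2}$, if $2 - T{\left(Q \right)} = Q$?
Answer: $6561$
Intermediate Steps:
$T{\left(Q \right)} = 2 - Q$
$\left(63 + T{\left(2 \left(-8\right) \right)}\right)^{2} = \left(63 - \left(-2 + 2 \left(-8\right)\right)\right)^{2} = \left(63 + \left(2 - -16\right)\right)^{2} = \left(63 + \left(2 + 16\right)\right)^{2} = \left(63 + 18\right)^{2} = 81^{2} = 6561$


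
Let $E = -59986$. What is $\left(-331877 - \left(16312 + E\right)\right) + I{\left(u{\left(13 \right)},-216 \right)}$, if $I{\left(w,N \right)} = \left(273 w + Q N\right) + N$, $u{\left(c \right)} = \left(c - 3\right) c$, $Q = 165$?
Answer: $-288569$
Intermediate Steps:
$u{\left(c \right)} = c \left(-3 + c\right)$ ($u{\left(c \right)} = \left(-3 + c\right) c = c \left(-3 + c\right)$)
$I{\left(w,N \right)} = 166 N + 273 w$ ($I{\left(w,N \right)} = \left(273 w + 165 N\right) + N = \left(165 N + 273 w\right) + N = 166 N + 273 w$)
$\left(-331877 - \left(16312 + E\right)\right) + I{\left(u{\left(13 \right)},-216 \right)} = \left(-331877 - -43674\right) + \left(166 \left(-216\right) + 273 \cdot 13 \left(-3 + 13\right)\right) = \left(-331877 + \left(-16312 + 59986\right)\right) - \left(35856 - 273 \cdot 13 \cdot 10\right) = \left(-331877 + 43674\right) + \left(-35856 + 273 \cdot 130\right) = -288203 + \left(-35856 + 35490\right) = -288203 - 366 = -288569$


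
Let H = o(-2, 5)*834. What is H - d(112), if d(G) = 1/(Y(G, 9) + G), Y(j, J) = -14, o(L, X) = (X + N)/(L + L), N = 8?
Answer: -132815/49 ≈ -2710.5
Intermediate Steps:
o(L, X) = (8 + X)/(2*L) (o(L, X) = (X + 8)/(L + L) = (8 + X)/((2*L)) = (8 + X)*(1/(2*L)) = (8 + X)/(2*L))
d(G) = 1/(-14 + G)
H = -5421/2 (H = ((½)*(8 + 5)/(-2))*834 = ((½)*(-½)*13)*834 = -13/4*834 = -5421/2 ≈ -2710.5)
H - d(112) = -5421/2 - 1/(-14 + 112) = -5421/2 - 1/98 = -132815/49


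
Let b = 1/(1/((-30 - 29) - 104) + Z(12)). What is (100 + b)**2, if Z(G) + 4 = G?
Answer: 17020594369/1697809 ≈ 10025.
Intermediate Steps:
Z(G) = -4 + G
b = 163/1303 (b = 1/(1/((-30 - 29) - 104) + (-4 + 12)) = 1/(1/(-59 - 104) + 8) = 1/(1/(-163) + 8) = 1/(-1/163 + 8) = 1/(1303/163) = 163/1303 ≈ 0.12510)
(100 + b)**2 = (100 + 163/1303)**2 = (130463/1303)**2 = 17020594369/1697809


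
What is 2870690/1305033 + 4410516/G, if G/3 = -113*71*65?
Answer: -421572494126/680568184335 ≈ -0.61944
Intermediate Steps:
G = -1564485 (G = 3*(-113*71*65) = 3*(-8023*65) = 3*(-521495) = -1564485)
2870690/1305033 + 4410516/G = 2870690/1305033 + 4410516/(-1564485) = 2870690*(1/1305033) + 4410516*(-1/1564485) = 2870690/1305033 - 1470172/521495 = -421572494126/680568184335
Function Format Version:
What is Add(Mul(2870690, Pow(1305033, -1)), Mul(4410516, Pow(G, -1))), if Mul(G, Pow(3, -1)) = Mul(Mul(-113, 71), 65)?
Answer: Rational(-421572494126, 680568184335) ≈ -0.61944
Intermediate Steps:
G = -1564485 (G = Mul(3, Mul(Mul(-113, 71), 65)) = Mul(3, Mul(-8023, 65)) = Mul(3, -521495) = -1564485)
Add(Mul(2870690, Pow(1305033, -1)), Mul(4410516, Pow(G, -1))) = Add(Mul(2870690, Pow(1305033, -1)), Mul(4410516, Pow(-1564485, -1))) = Add(Mul(2870690, Rational(1, 1305033)), Mul(4410516, Rational(-1, 1564485))) = Add(Rational(2870690, 1305033), Rational(-1470172, 521495)) = Rational(-421572494126, 680568184335)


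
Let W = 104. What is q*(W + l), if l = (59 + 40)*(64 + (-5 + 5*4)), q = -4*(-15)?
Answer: 475500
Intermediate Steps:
q = 60
l = 7821 (l = 99*(64 + (-5 + 20)) = 99*(64 + 15) = 99*79 = 7821)
q*(W + l) = 60*(104 + 7821) = 60*7925 = 475500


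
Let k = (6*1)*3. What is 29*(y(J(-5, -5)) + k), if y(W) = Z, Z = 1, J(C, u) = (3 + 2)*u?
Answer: 551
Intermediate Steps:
J(C, u) = 5*u
y(W) = 1
k = 18 (k = 6*3 = 18)
29*(y(J(-5, -5)) + k) = 29*(1 + 18) = 29*19 = 551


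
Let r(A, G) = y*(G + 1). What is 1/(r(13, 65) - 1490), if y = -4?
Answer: -1/1754 ≈ -0.00057013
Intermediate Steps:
r(A, G) = -4 - 4*G (r(A, G) = -4*(G + 1) = -4*(1 + G) = -4 - 4*G)
1/(r(13, 65) - 1490) = 1/((-4 - 4*65) - 1490) = 1/((-4 - 260) - 1490) = 1/(-264 - 1490) = 1/(-1754) = -1/1754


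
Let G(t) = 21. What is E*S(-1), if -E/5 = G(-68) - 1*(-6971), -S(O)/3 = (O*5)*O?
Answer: 524400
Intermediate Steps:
S(O) = -15*O² (S(O) = -3*O*5*O = -3*5*O*O = -15*O²)
E = -34960 (E = -5*(21 - 1*(-6971)) = -5*(21 + 6971) = -5*6992 = -34960)
E*S(-1) = -(-524400)*(-1)² = -(-524400) = -34960*(-15) = 524400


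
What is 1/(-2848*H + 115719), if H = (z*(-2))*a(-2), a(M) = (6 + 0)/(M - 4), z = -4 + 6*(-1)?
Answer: 1/172679 ≈ 5.7911e-6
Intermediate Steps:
z = -10 (z = -4 - 6 = -10)
a(M) = 6/(-4 + M)
H = -20 (H = (-10*(-2))*(6/(-4 - 2)) = 20*(6/(-6)) = 20*(6*(-⅙)) = 20*(-1) = -20)
1/(-2848*H + 115719) = 1/(-2848*(-20) + 115719) = 1/(56960 + 115719) = 1/172679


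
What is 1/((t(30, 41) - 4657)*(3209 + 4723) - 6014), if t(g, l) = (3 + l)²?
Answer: -1/21588986 ≈ -4.6320e-8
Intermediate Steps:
1/((t(30, 41) - 4657)*(3209 + 4723) - 6014) = 1/(((3 + 41)² - 4657)*(3209 + 4723) - 6014) = 1/((44² - 4657)*7932 - 6014) = 1/((1936 - 4657)*7932 - 6014) = 1/(-2721*7932 - 6014) = 1/(-21582972 - 6014) = 1/(-21588986) = -1/21588986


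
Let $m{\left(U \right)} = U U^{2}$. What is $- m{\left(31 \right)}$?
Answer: $-29791$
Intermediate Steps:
$m{\left(U \right)} = U^{3}$
$- m{\left(31 \right)} = - 31^{3} = \left(-1\right) 29791 = -29791$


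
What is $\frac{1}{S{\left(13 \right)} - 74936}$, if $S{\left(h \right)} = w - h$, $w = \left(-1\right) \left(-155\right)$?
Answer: $- \frac{1}{74794} \approx -1.337 \cdot 10^{-5}$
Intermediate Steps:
$w = 155$
$S{\left(h \right)} = 155 - h$
$\frac{1}{S{\left(13 \right)} - 74936} = \frac{1}{\left(155 - 13\right) - 74936} = \frac{1}{142 - 74936} = \frac{1}{-74794} = - \frac{1}{74794}$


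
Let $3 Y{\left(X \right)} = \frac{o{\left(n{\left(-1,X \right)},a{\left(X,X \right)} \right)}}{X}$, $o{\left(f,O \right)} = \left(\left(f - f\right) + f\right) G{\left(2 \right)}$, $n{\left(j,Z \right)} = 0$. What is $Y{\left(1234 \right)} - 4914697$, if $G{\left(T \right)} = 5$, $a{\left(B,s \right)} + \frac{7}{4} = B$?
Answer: $-4914697$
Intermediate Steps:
$a{\left(B,s \right)} = - \frac{7}{4} + B$
$o{\left(f,O \right)} = 5 f$ ($o{\left(f,O \right)} = \left(\left(f - f\right) + f\right) 5 = \left(0 + f\right) 5 = f 5 = 5 f$)
$Y{\left(X \right)} = 0$ ($Y{\left(X \right)} = \frac{5 \cdot 0 \frac{1}{X}}{3} = \frac{0 \frac{1}{X}}{3} = \frac{1}{3} \cdot 0 = 0$)
$Y{\left(1234 \right)} - 4914697 = 0 - 4914697 = -4914697$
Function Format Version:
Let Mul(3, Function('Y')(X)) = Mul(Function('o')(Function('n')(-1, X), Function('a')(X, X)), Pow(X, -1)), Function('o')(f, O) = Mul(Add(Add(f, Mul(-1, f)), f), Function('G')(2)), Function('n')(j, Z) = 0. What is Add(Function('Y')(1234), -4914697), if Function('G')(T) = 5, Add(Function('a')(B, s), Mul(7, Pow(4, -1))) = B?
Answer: -4914697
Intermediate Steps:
Function('a')(B, s) = Add(Rational(-7, 4), B)
Function('o')(f, O) = Mul(5, f) (Function('o')(f, O) = Mul(Add(Add(f, Mul(-1, f)), f), 5) = Mul(Add(0, f), 5) = Mul(f, 5) = Mul(5, f))
Function('Y')(X) = 0 (Function('Y')(X) = Mul(Rational(1, 3), Mul(Mul(5, 0), Pow(X, -1))) = Mul(Rational(1, 3), Mul(0, Pow(X, -1))) = Mul(Rational(1, 3), 0) = 0)
Add(Function('Y')(1234), -4914697) = Add(0, -4914697) = -4914697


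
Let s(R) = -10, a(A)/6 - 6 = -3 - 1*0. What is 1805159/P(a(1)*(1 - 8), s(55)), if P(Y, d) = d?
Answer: -1805159/10 ≈ -1.8052e+5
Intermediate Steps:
a(A) = 18 (a(A) = 36 + 6*(-3 - 1*0) = 36 + 6*(-3 + 0) = 36 + 6*(-3) = 36 - 18 = 18)
1805159/P(a(1)*(1 - 8), s(55)) = 1805159/(-10) = 1805159*(-1/10) = -1805159/10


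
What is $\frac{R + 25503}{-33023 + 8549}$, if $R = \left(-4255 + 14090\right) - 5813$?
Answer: $- \frac{29525}{24474} \approx -1.2064$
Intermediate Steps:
$R = 4022$ ($R = 9835 - 5813 = 4022$)
$\frac{R + 25503}{-33023 + 8549} = \frac{4022 + 25503}{-33023 + 8549} = \frac{29525}{-24474} = 29525 \left(- \frac{1}{24474}\right) = - \frac{29525}{24474}$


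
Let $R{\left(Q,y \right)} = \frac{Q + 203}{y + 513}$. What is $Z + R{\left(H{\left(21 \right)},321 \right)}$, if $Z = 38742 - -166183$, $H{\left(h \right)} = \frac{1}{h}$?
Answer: $\frac{1794530357}{8757} \approx 2.0493 \cdot 10^{5}$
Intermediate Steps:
$R{\left(Q,y \right)} = \frac{203 + Q}{513 + y}$
$Z = 204925$ ($Z = 38742 + 166183 = 204925$)
$Z + R{\left(H{\left(21 \right)},321 \right)} = 204925 + \frac{203 + \frac{1}{21}}{513 + 321} = 204925 + \frac{203 + \frac{1}{21}}{834} = 204925 + \frac{1}{834} \cdot \frac{4264}{21} = 204925 + \frac{2132}{8757} = \frac{1794530357}{8757}$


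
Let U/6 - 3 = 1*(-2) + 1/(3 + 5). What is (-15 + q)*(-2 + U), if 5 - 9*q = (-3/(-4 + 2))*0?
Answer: -1235/18 ≈ -68.611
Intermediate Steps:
q = 5/9 (q = 5/9 - -3/(-4 + 2)*0/9 = 5/9 - -3/(-2)*0/9 = 5/9 - (-½*(-3))*0/9 = 5/9 - 0/6 = 5/9 - ⅑*0 = 5/9 + 0 = 5/9 ≈ 0.55556)
U = 27/4 (U = 18 + 6*(1*(-2) + 1/(3 + 5)) = 18 + 6*(-2 + 1/8) = 18 + 6*(-2 + ⅛) = 18 + 6*(-15/8) = 18 - 45/4 = 27/4 ≈ 6.7500)
(-15 + q)*(-2 + U) = (-15 + 5/9)*(-2 + 27/4) = -130/9*19/4 = -1235/18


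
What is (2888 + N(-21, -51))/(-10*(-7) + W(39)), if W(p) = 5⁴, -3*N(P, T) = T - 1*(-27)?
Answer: 2896/695 ≈ 4.1669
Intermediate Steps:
N(P, T) = -9 - T/3 (N(P, T) = -(T - 1*(-27))/3 = -(T + 27)/3 = -(27 + T)/3 = -9 - T/3)
W(p) = 625
(2888 + N(-21, -51))/(-10*(-7) + W(39)) = (2888 + (-9 - ⅓*(-51)))/(-10*(-7) + 625) = (2888 + (-9 + 17))/(70 + 625) = (2888 + 8)/695 = 2896*(1/695) = 2896/695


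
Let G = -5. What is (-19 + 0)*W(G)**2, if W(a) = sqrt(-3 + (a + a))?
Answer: 247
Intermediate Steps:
W(a) = sqrt(-3 + 2*a)
(-19 + 0)*W(G)**2 = (-19 + 0)*(sqrt(-3 + 2*(-5)))**2 = -19*(sqrt(-3 - 10))**2 = -19*(sqrt(-13))**2 = -19*(I*sqrt(13))**2 = -19*(-13) = 247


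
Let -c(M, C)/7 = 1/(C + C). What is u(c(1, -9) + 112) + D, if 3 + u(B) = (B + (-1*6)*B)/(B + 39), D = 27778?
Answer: 15135352/545 ≈ 27771.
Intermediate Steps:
c(M, C) = -7/(2*C) (c(M, C) = -7/(C + C) = -7*1/(2*C) = -7/(2*C))
u(B) = -3 - 5*B/(39 + B) (u(B) = -3 + (B + (-1*6)*B)/(B + 39) = -3 + (B - 6*B)/(39 + B) = -3 + (-5*B)/(39 + B) = -3 - 5*B/(39 + B))
u(c(1, -9) + 112) + D = (-117 - 8*(-7/2/(-9) + 112))/(39 + (-7/2/(-9) + 112)) + 27778 = (-117 - 8*(-7/2*(-⅑) + 112))/(39 + (-7/2*(-⅑) + 112)) + 27778 = (-117 - 8*(7/18 + 112))/(39 + (7/18 + 112)) + 27778 = (-117 - 8*2023/18)/(39 + 2023/18) + 27778 = (-117 - 8092/9)/(2725/18) + 27778 = (18/2725)*(-9145/9) + 27778 = -3658/545 + 27778 = 15135352/545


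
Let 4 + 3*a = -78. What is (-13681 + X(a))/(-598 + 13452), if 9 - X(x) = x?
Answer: -20467/19281 ≈ -1.0615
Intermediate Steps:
a = -82/3 (a = -4/3 + (1/3)*(-78) = -4/3 - 26 = -82/3 ≈ -27.333)
X(x) = 9 - x
(-13681 + X(a))/(-598 + 13452) = (-13681 + (9 - 1*(-82/3)))/(-598 + 13452) = (-13681 + (9 + 82/3))/12854 = (-13681 + 109/3)*(1/12854) = -40934/3*1/12854 = -20467/19281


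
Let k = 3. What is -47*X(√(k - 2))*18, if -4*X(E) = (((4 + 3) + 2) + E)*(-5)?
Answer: -10575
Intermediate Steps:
X(E) = 45/4 + 5*E/4 (X(E) = -(((4 + 3) + 2) + E)*(-5)/4 = -((7 + 2) + E)*(-5)/4 = -(9 + E)*(-5)/4 = -(-45 - 5*E)/4 = 45/4 + 5*E/4)
-47*X(√(k - 2))*18 = -47*(45/4 + 5*√(3 - 2)/4)*18 = -47*(45/4 + 5*√1/4)*18 = -47*(45/4 + (5/4)*1)*18 = -47*(45/4 + 5/4)*18 = -47*25/2*18 = -1175/2*18 = -10575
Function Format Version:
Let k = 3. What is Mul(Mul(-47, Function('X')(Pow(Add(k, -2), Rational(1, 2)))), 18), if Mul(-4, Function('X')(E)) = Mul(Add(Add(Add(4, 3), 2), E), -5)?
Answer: -10575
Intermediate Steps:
Function('X')(E) = Add(Rational(45, 4), Mul(Rational(5, 4), E)) (Function('X')(E) = Mul(Rational(-1, 4), Mul(Add(Add(Add(4, 3), 2), E), -5)) = Mul(Rational(-1, 4), Mul(Add(Add(7, 2), E), -5)) = Mul(Rational(-1, 4), Mul(Add(9, E), -5)) = Mul(Rational(-1, 4), Add(-45, Mul(-5, E))) = Add(Rational(45, 4), Mul(Rational(5, 4), E)))
Mul(Mul(-47, Function('X')(Pow(Add(k, -2), Rational(1, 2)))), 18) = Mul(Mul(-47, Add(Rational(45, 4), Mul(Rational(5, 4), Pow(Add(3, -2), Rational(1, 2))))), 18) = Mul(Mul(-47, Add(Rational(45, 4), Mul(Rational(5, 4), Pow(1, Rational(1, 2))))), 18) = Mul(Mul(-47, Add(Rational(45, 4), Mul(Rational(5, 4), 1))), 18) = Mul(Mul(-47, Add(Rational(45, 4), Rational(5, 4))), 18) = Mul(Mul(-47, Rational(25, 2)), 18) = Mul(Rational(-1175, 2), 18) = -10575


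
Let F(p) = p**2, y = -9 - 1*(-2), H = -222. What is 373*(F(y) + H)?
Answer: -64529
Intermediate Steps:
y = -7 (y = -9 + 2 = -7)
373*(F(y) + H) = 373*((-7)**2 - 222) = 373*(49 - 222) = 373*(-173) = -64529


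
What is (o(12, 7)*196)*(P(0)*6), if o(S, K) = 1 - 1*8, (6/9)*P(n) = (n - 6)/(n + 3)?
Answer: 24696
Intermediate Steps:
P(n) = 3*(-6 + n)/(2*(3 + n)) (P(n) = 3*((n - 6)/(n + 3))/2 = 3*((-6 + n)/(3 + n))/2 = 3*(-6 + n)/(2*(3 + n)))
o(S, K) = -7 (o(S, K) = 1 - 8 = -7)
(o(12, 7)*196)*(P(0)*6) = (-7*196)*((3*(-6 + 0)/(2*(3 + 0)))*6) = -1372*(3/2)*(-6)/3*6 = -1372*(3/2)*(⅓)*(-6)*6 = -(-4116)*6 = -1372*(-18) = 24696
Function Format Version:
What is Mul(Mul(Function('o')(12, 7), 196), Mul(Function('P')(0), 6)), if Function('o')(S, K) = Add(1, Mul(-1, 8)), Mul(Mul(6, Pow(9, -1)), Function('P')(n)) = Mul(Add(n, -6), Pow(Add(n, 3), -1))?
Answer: 24696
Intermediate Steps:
Function('P')(n) = Mul(Rational(3, 2), Pow(Add(3, n), -1), Add(-6, n)) (Function('P')(n) = Mul(Rational(3, 2), Mul(Add(n, -6), Pow(Add(n, 3), -1))) = Mul(Rational(3, 2), Mul(Add(-6, n), Pow(Add(3, n), -1))) = Mul(Rational(3, 2), Mul(Pow(Add(3, n), -1), Add(-6, n))) = Mul(Rational(3, 2), Pow(Add(3, n), -1), Add(-6, n)))
Function('o')(S, K) = -7 (Function('o')(S, K) = Add(1, -8) = -7)
Mul(Mul(Function('o')(12, 7), 196), Mul(Function('P')(0), 6)) = Mul(Mul(-7, 196), Mul(Mul(Rational(3, 2), Pow(Add(3, 0), -1), Add(-6, 0)), 6)) = Mul(-1372, Mul(Mul(Rational(3, 2), Pow(3, -1), -6), 6)) = Mul(-1372, Mul(Mul(Rational(3, 2), Rational(1, 3), -6), 6)) = Mul(-1372, Mul(-3, 6)) = Mul(-1372, -18) = 24696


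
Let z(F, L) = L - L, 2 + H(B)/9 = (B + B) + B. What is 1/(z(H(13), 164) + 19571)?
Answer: 1/19571 ≈ 5.1096e-5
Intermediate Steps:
H(B) = -18 + 27*B (H(B) = -18 + 9*((B + B) + B) = -18 + 9*(2*B + B) = -18 + 9*(3*B) = -18 + 27*B)
z(F, L) = 0
1/(z(H(13), 164) + 19571) = 1/(0 + 19571) = 1/19571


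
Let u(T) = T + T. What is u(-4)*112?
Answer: -896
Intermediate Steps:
u(T) = 2*T
u(-4)*112 = (2*(-4))*112 = -8*112 = -896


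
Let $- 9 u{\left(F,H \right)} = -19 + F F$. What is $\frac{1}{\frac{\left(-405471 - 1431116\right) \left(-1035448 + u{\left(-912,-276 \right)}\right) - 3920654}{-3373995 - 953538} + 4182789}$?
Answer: $\frac{38947797}{144267703805360} \approx 2.6997 \cdot 10^{-7}$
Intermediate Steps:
$u{\left(F,H \right)} = \frac{19}{9} - \frac{F^{2}}{9}$ ($u{\left(F,H \right)} = - \frac{-19 + F F}{9} = - \frac{-19 + F^{2}}{9} = \frac{19}{9} - \frac{F^{2}}{9}$)
$\frac{1}{\frac{\left(-405471 - 1431116\right) \left(-1035448 + u{\left(-912,-276 \right)}\right) - 3920654}{-3373995 - 953538} + 4182789} = \frac{1}{\frac{\left(-405471 - 1431116\right) \left(-1035448 + \left(\frac{19}{9} - \frac{\left(-912\right)^{2}}{9}\right)\right) - 3920654}{-3373995 - 953538} + 4182789} = \frac{1}{\frac{- 1836587 \left(-1035448 + \left(\frac{19}{9} - 92416\right)\right) - 3920654}{-4327533} + 4182789} = \frac{1}{\left(- 1836587 \left(-1035448 + \left(\frac{19}{9} - 92416\right)\right) - 3920654\right) \left(- \frac{1}{4327533}\right) + 4182789} = \frac{1}{\left(- 1836587 \left(-1035448 - \frac{831725}{9}\right) - 3920654\right) \left(- \frac{1}{4327533}\right) + 4182789} = \frac{1}{\left(\left(-1836587\right) \left(- \frac{10150757}{9}\right) - 3920654\right) \left(- \frac{1}{4327533}\right) + 4182789} = \frac{1}{\left(\frac{18642748346359}{9} - 3920654\right) \left(- \frac{1}{4327533}\right) + 4182789} = \frac{1}{\frac{18642713060473}{9} \left(- \frac{1}{4327533}\right) + 4182789} = \frac{1}{- \frac{18642713060473}{38947797} + 4182789} = \frac{1}{\frac{144267703805360}{38947797}} = \frac{38947797}{144267703805360}$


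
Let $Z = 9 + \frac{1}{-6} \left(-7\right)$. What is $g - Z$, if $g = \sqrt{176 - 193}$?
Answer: $- \frac{61}{6} + i \sqrt{17} \approx -10.167 + 4.1231 i$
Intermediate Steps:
$g = i \sqrt{17}$ ($g = \sqrt{-17} = i \sqrt{17} \approx 4.1231 i$)
$Z = \frac{61}{6}$ ($Z = 9 - - \frac{7}{6} = 9 + \frac{7}{6} = \frac{61}{6} \approx 10.167$)
$g - Z = i \sqrt{17} - \frac{61}{6} = - \frac{61}{6} + i \sqrt{17}$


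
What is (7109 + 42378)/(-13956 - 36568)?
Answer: -2911/2972 ≈ -0.97948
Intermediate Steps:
(7109 + 42378)/(-13956 - 36568) = 49487/(-50524) = 49487*(-1/50524) = -2911/2972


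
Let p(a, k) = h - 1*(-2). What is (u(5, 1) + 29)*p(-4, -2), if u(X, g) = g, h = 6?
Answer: 240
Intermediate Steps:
p(a, k) = 8 (p(a, k) = 6 - 1*(-2) = 6 + 2 = 8)
(u(5, 1) + 29)*p(-4, -2) = (1 + 29)*8 = 30*8 = 240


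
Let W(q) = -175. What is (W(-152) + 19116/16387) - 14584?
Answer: -241836617/16387 ≈ -14758.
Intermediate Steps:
(W(-152) + 19116/16387) - 14584 = (-175 + 19116/16387) - 14584 = -2848609/16387 - 14584 = -241836617/16387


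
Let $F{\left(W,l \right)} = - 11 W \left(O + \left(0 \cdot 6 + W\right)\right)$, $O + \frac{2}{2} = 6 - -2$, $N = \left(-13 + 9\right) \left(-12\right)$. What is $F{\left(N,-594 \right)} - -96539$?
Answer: $67499$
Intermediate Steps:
$N = 48$ ($N = \left(-4\right) \left(-12\right) = 48$)
$O = 7$ ($O = -1 + \left(6 - -2\right) = -1 + \left(6 + 2\right) = -1 + 8 = 7$)
$F{\left(W,l \right)} = - 11 W \left(7 + W\right)$ ($F{\left(W,l \right)} = - 11 W \left(7 + \left(0 \cdot 6 + W\right)\right) = - 11 W \left(7 + \left(0 + W\right)\right) = - 11 W \left(7 + W\right)$)
$F{\left(N,-594 \right)} - -96539 = \left(-11\right) 48 \left(7 + 48\right) - -96539 = \left(-11\right) 48 \cdot 55 + 96539 = -29040 + 96539 = 67499$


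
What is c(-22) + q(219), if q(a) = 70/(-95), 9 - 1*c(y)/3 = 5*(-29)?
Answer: 8764/19 ≈ 461.26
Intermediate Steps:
c(y) = 462 (c(y) = 27 - 15*(-29) = 27 - 3*(-145) = 27 + 435 = 462)
q(a) = -14/19 (q(a) = 70*(-1/95) = -14/19)
c(-22) + q(219) = 462 - 14/19 = 8764/19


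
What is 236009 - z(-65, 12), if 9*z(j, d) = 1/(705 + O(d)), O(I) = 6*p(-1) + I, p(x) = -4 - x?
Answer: 1484732618/6291 ≈ 2.3601e+5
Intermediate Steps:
O(I) = -18 + I (O(I) = 6*(-4 - 1*(-1)) + I = 6*(-4 + 1) + I = 6*(-3) + I = -18 + I)
z(j, d) = 1/(9*(687 + d)) (z(j, d) = 1/(9*(705 + (-18 + d))) = 1/(9*(687 + d)))
236009 - z(-65, 12) = 236009 - 1/(9*(687 + 12)) = 236009 - 1/(9*699) = 236009 - 1*1/6291 = 236009 - 1/6291 = 1484732618/6291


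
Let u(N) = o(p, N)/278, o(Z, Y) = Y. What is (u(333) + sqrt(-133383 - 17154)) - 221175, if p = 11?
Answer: -61486317/278 + 19*I*sqrt(417) ≈ -2.2117e+5 + 387.99*I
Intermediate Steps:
u(N) = N/278
(u(333) + sqrt(-133383 - 17154)) - 221175 = ((1/278)*333 + sqrt(-133383 - 17154)) - 221175 = (333/278 + sqrt(-150537)) - 221175 = (333/278 + 19*I*sqrt(417)) - 221175 = -61486317/278 + 19*I*sqrt(417)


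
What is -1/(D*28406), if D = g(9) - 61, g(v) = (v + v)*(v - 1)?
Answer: -1/2357698 ≈ -4.2414e-7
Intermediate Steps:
g(v) = 2*v*(-1 + v) (g(v) = (2*v)*(-1 + v) = 2*v*(-1 + v))
D = 83 (D = 2*9*(-1 + 9) - 61 = 2*9*8 - 61 = 144 - 61 = 83)
-1/(D*28406) = -1/(83*28406) = -1/2357698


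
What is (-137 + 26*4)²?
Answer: 1089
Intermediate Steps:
(-137 + 26*4)² = (-137 + 104)² = (-33)² = 1089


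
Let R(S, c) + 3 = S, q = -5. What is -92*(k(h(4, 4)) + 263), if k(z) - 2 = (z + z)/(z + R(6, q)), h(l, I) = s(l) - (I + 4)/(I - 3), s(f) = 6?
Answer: -24012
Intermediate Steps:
R(S, c) = -3 + S
h(l, I) = 6 - (4 + I)/(-3 + I) (h(l, I) = 6 - (I + 4)/(I - 3) = 6 - (4 + I)/(-3 + I))
k(z) = 2 + 2*z/(3 + z) (k(z) = 2 + (z + z)/(z + (-3 + 6)) = 2 + (2*z)/(z + 3) = 2 + (2*z)/(3 + z) = 2 + 2*z/(3 + z))
-92*(k(h(4, 4)) + 263) = -92*(2*(3 + 2*((-22 + 5*4)/(-3 + 4)))/(3 + (-22 + 5*4)/(-3 + 4)) + 263) = -92*(2*(3 + 2*((-22 + 20)/1))/(3 + (-22 + 20)/1) + 263) = -92*(2*(3 + 2*(1*(-2)))/(3 + 1*(-2)) + 263) = -92*(2*(3 + 2*(-2))/(3 - 2) + 263) = -92*(2*(3 - 4)/1 + 263) = -92*(2*1*(-1) + 263) = -92*(-2 + 263) = -92*261 = -24012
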